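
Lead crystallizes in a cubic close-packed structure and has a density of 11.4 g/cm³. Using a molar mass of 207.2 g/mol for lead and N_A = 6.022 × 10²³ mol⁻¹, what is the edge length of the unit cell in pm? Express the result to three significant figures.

494 pm

With Z = 4 atoms per FCC cell, a³ = Z·M/(N_A·ρ) = 4 × 207.2 / (6.022 × 10²³ × 11.40 g/cm³) = 1.207 × 10^-22 cm³.
a = (1.207 × 10^-22)^(1/3) = 4.942 × 10^-8 cm = 494 pm.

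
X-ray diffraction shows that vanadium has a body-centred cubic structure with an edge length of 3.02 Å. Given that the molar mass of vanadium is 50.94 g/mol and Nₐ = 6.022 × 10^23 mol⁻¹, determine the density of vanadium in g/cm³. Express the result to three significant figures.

A BCC unit cell contains Z = 2 atoms.
Cell volume: a³ = (3.02 Å)³ = (3.020 × 10^-8 cm)³ = 2.754 × 10^-23 cm³.
ρ = Z·M/(N_A·a³) = 2 × 50.94 / (6.022 × 10²³ × 2.754 × 10^-23) = 6.142 g/cm³.

6.14 g/cm³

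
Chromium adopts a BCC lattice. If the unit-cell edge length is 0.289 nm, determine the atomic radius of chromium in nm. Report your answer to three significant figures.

0.125 nm

In a BCC lattice, atoms touch along the body diagonal, so √3·a = 4r.
r = √3·a/4 = 1.7321 × 0.289 / 4 = 0.125 nm.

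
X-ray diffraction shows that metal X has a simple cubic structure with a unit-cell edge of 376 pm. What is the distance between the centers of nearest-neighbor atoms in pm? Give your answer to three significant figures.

In a simple cubic structure, atoms touch along the cell edge, so a = 2r; the nearest-neighbor distance equals 2r = 1.000·a.
d = 1.000 × 376 = 376 pm.

376 pm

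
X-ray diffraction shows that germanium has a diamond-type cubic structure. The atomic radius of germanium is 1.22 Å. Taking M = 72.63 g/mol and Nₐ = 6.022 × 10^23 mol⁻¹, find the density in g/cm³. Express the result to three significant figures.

5.39 g/cm³

In a diamond cubic lattice, nearest neighbors lie along the body diagonal with √3·a = 8r, giving a = 5.635 Å = 5.635 × 10^-8 cm.
With Z = 8, ρ = Z·M/(N_A·a³) = 8 × 72.63 / (6.022 × 10²³ × 1.789 × 10^-22) = 5.393 g/cm³.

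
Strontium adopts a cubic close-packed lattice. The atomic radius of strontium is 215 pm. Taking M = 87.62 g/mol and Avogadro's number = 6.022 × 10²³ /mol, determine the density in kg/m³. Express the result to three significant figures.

2590 kg/m³

In an FCC lattice, atoms touch along the face diagonal, so √2·a = 4r, giving a = 608.1 pm = 6.081 × 10^-8 cm.
With Z = 4, ρ = Z·M/(N_A·a³) = 4 × 87.62 / (6.022 × 10²³ × 2.249 × 10^-22) = 2.588 g/cm³ = 2590 kg/m³.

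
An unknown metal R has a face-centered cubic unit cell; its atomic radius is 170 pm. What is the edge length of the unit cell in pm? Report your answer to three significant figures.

In an FCC lattice, atoms touch along the face diagonal, so √2·a = 4r.
a = 4r/√2 = 4 × 170 / 1.4142 = 481 pm.

481 pm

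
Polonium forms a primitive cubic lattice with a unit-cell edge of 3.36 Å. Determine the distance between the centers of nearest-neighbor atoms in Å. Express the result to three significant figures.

3.36 Å

In a simple cubic structure, atoms touch along the cell edge, so a = 2r; the nearest-neighbor distance equals 2r = 1.000·a.
d = 1.000 × 3.36 = 3.36 Å.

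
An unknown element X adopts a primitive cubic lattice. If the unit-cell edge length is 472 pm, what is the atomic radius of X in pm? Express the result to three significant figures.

236 pm

In a simple cubic lattice, atoms touch along the cell edge, so a = 2r.
r = a/2 = 472/2 = 236 pm.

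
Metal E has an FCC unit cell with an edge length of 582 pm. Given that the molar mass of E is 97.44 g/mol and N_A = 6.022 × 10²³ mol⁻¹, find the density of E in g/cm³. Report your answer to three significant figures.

An FCC unit cell contains Z = 4 atoms.
Cell volume: a³ = (582 pm)³ = (5.820 × 10^-8 cm)³ = 1.971 × 10^-22 cm³.
ρ = Z·M/(N_A·a³) = 4 × 97.44 / (6.022 × 10²³ × 1.971 × 10^-22) = 3.283 g/cm³.

3.28 g/cm³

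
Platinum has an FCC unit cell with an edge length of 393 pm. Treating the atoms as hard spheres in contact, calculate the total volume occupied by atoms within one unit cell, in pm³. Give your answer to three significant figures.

In an FCC lattice atoms touch along the face diagonal, so √2·a = 4r, so r = 0.3536a = 138.9 pm.
V_atoms = Z × (4/3)πr³ = 4 × (4/3)π × (138.9)³ = 4.49 × 10^7 pm³.

4.49 × 10^7 pm³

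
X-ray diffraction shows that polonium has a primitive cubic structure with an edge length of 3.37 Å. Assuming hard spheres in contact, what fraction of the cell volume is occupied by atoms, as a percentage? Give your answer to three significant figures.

In a simple cubic lattice atoms touch along the cell edge, so a = 2r, so r = 0.5000a = 1.685 Å.
Packing fraction = Z·(4/3)πr³ / a³ = 1 × (4/3)π × (1.685)³ / (3.37)³ = 0.5236 = 52.4%.

52.4%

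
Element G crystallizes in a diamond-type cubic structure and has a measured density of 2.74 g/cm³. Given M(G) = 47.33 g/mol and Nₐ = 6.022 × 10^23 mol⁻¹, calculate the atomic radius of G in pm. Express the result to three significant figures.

For a diamond cubic cell (Z = 8), a³ = Z·M/(N_A·ρ) = 8 × 47.33 / (6.022 × 10²³ × 2.740) = 2.295 × 10^-22 cm³, so a = 6.122 × 10^-8 cm = 612.2 pm.
Nearest neighbors lie along the body diagonal with √3·a = 8r, so r = 0.2165 × a = 133 pm.

133 pm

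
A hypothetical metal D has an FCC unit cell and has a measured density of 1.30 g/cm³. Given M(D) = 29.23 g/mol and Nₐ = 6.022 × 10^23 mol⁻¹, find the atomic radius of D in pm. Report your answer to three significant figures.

188 pm

For an FCC cell (Z = 4), a³ = Z·M/(N_A·ρ) = 4 × 29.23 / (6.022 × 10²³ × 1.300) = 1.493 × 10^-22 cm³, so a = 5.306 × 10^-8 cm = 530.6 pm.
Atoms touch along the face diagonal, so √2·a = 4r, so r = 0.3536 × a = 188 pm.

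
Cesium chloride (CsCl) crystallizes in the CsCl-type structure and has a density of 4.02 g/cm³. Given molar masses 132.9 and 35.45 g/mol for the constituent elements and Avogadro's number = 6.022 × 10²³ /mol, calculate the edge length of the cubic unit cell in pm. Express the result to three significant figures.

M(CsCl) = 168.35 g/mol; Z = 1 formula unit per cell.
a³ = Z·M/(N_A·ρ) = 1 × 168.35 / (6.022 × 10²³ × 4.02) = 6.954 × 10^-23 cm³, so a = 4.112 × 10^-8 cm = 411 pm.

411 pm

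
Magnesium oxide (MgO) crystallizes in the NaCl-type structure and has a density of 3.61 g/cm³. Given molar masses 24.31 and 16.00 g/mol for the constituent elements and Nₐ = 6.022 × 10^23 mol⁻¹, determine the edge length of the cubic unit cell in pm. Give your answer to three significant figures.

M(MgO) = 40.31 g/mol; Z = 4 formula units per cell.
a³ = Z·M/(N_A·ρ) = 4 × 40.31 / (6.022 × 10²³ × 3.61) = 7.417 × 10^-23 cm³, so a = 4.202 × 10^-8 cm = 420 pm.

420 pm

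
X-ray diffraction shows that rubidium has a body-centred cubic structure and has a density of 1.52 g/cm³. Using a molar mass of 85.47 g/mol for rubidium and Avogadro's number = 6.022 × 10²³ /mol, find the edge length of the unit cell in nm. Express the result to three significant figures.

0.572 nm

With Z = 2 atoms per BCC cell, a³ = Z·M/(N_A·ρ) = 2 × 85.47 / (6.022 × 10²³ × 1.520 g/cm³) = 1.867 × 10^-22 cm³.
a = (1.867 × 10^-22)^(1/3) = 5.716 × 10^-8 cm = 0.572 nm.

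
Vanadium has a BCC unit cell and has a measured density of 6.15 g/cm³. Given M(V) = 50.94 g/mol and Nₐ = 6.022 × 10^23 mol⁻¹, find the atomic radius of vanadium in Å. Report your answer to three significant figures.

For a BCC cell (Z = 2), a³ = Z·M/(N_A·ρ) = 2 × 50.94 / (6.022 × 10²³ × 6.150) = 2.751 × 10^-23 cm³, so a = 3.019 × 10^-8 cm = 3.019 Å.
Atoms touch along the body diagonal, so √3·a = 4r, so r = 0.4330 × a = 1.31 Å.

1.31 Å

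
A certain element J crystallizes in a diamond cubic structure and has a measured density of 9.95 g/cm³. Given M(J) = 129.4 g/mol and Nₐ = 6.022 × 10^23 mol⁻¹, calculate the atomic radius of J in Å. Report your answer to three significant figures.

For a diamond cubic cell (Z = 8), a³ = Z·M/(N_A·ρ) = 8 × 129.4 / (6.022 × 10²³ × 9.950) = 1.728 × 10^-22 cm³, so a = 5.570 × 10^-8 cm = 5.570 Å.
Nearest neighbors lie along the body diagonal with √3·a = 8r, so r = 0.2165 × a = 1.21 Å.

1.21 Å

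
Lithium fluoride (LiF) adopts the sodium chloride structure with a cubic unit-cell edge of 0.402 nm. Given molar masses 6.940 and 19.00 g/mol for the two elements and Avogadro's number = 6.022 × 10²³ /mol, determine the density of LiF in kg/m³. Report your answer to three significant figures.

2650 kg/m³

The sodium chloride structure contains Z = 4 formula units per cell; M(LiF) = 6.940 + 19.00 = 25.94 g/mol.
a³ = (4.020 × 10^-8 cm)³ = 6.496 × 10^-23 cm³.
ρ = 4 × 25.94 / (6.022 × 10²³ × 6.496 × 10^-23) = 2.652 g/cm³ = 2650 kg/m³.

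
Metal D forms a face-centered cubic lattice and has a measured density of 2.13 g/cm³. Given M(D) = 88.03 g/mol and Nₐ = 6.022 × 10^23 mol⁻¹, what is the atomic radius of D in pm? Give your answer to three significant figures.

For an FCC cell (Z = 4), a³ = Z·M/(N_A·ρ) = 4 × 88.03 / (6.022 × 10²³ × 2.130) = 2.745 × 10^-22 cm³, so a = 6.499 × 10^-8 cm = 649.9 pm.
Atoms touch along the face diagonal, so √2·a = 4r, so r = 0.3536 × a = 230 pm.

230 pm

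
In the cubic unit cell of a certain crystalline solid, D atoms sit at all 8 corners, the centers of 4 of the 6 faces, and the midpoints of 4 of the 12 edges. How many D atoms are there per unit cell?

Corner atoms are shared by 8 cells (1/8 each), face atoms by 2 (1/2 each), edge atoms by 4 (1/4 each).
Net atoms = 8 × 1/8 + 4 × 1/2 + 4 × 1/4 = 1 + 2 + 1 = 4.

4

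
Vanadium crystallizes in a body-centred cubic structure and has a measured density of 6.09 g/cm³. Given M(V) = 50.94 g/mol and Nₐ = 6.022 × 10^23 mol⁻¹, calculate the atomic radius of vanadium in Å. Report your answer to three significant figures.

1.31 Å

For a BCC cell (Z = 2), a³ = Z·M/(N_A·ρ) = 2 × 50.94 / (6.022 × 10²³ × 6.090) = 2.778 × 10^-23 cm³, so a = 3.029 × 10^-8 cm = 3.029 Å.
Atoms touch along the body diagonal, so √3·a = 4r, so r = 0.4330 × a = 1.31 Å.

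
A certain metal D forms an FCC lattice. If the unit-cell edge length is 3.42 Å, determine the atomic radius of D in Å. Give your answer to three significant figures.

In an FCC lattice, atoms touch along the face diagonal, so √2·a = 4r.
r = √2·a/4 = 1.4142 × 3.42 / 4 = 1.21 Å.

1.21 Å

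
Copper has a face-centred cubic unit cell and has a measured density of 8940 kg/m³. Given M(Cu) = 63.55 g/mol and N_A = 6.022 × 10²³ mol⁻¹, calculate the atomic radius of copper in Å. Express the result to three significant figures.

For an FCC cell (Z = 4), a³ = Z·M/(N_A·ρ) = 4 × 63.55 / (6.022 × 10²³ × 8.940) = 4.722 × 10^-23 cm³, so a = 3.614 × 10^-8 cm = 3.614 Å.
Atoms touch along the face diagonal, so √2·a = 4r, so r = 0.3536 × a = 1.28 Å.

1.28 Å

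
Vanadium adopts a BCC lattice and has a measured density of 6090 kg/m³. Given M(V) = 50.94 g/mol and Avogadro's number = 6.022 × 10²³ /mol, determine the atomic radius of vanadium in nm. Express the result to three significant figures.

0.131 nm

For a BCC cell (Z = 2), a³ = Z·M/(N_A·ρ) = 2 × 50.94 / (6.022 × 10²³ × 6.090) = 2.778 × 10^-23 cm³, so a = 3.029 × 10^-8 cm = 0.3029 nm.
Atoms touch along the body diagonal, so √3·a = 4r, so r = 0.4330 × a = 0.131 nm.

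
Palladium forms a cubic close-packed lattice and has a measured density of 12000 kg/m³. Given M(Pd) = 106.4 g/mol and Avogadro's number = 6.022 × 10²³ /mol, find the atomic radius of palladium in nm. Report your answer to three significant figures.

0.138 nm

For an FCC cell (Z = 4), a³ = Z·M/(N_A·ρ) = 4 × 106.4 / (6.022 × 10²³ × 12.00) = 5.890 × 10^-23 cm³, so a = 3.891 × 10^-8 cm = 0.3891 nm.
Atoms touch along the face diagonal, so √2·a = 4r, so r = 0.3536 × a = 0.138 nm.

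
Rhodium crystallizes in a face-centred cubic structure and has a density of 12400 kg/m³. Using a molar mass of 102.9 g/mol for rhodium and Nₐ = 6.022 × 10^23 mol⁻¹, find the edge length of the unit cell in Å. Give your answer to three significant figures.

With Z = 4 atoms per FCC cell, a³ = Z·M/(N_A·ρ) = 4 × 102.9 / (6.022 × 10²³ × 12.40 g/cm³) = 5.512 × 10^-23 cm³.
a = (5.512 × 10^-23)^(1/3) = 3.806 × 10^-8 cm = 3.81 Å.

3.81 Å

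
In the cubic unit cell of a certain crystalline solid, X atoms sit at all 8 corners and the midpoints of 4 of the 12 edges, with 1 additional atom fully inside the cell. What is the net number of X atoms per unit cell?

Corner atoms are shared by 8 cells (1/8 each), edge atoms by 4 (1/4 each), interior atoms are unshared.
Net atoms = 8 × 1/8 + 4 × 1/4 + 1 = 1 + 1 + 1 = 3.

3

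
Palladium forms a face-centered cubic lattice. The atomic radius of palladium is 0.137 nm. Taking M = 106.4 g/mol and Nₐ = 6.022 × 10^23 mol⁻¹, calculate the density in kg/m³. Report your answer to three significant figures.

12100 kg/m³

In an FCC lattice, atoms touch along the face diagonal, so √2·a = 4r, giving a = 0.3875 nm = 3.875 × 10^-8 cm.
With Z = 4, ρ = Z·M/(N_A·a³) = 4 × 106.4 / (6.022 × 10²³ × 5.818 × 10^-23) = 12.15 g/cm³ = 12100 kg/m³.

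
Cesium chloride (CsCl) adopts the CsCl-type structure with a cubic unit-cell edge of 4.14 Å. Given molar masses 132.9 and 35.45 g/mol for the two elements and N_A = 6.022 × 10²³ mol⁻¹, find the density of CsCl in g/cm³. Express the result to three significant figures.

3.94 g/cm³

The CsCl-type structure contains Z = 1 formula unit per cell; M(CsCl) = 132.9 + 35.45 = 168.35 g/mol.
a³ = (4.140 × 10^-8 cm)³ = 7.096 × 10^-23 cm³.
ρ = 1 × 168.35 / (6.022 × 10²³ × 7.096 × 10^-23) = 3.940 g/cm³.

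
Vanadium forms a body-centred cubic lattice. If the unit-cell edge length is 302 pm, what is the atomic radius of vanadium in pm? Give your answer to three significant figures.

131 pm

In a BCC lattice, atoms touch along the body diagonal, so √3·a = 4r.
r = √3·a/4 = 1.7321 × 302 / 4 = 131 pm.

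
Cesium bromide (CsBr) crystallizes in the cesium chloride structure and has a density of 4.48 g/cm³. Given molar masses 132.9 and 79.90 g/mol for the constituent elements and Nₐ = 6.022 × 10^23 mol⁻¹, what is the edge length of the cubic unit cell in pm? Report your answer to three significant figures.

M(CsBr) = 212.8 g/mol; Z = 1 formula unit per cell.
a³ = Z·M/(N_A·ρ) = 1 × 212.8 / (6.022 × 10²³ × 4.48) = 7.888 × 10^-23 cm³, so a = 4.289 × 10^-8 cm = 429 pm.

429 pm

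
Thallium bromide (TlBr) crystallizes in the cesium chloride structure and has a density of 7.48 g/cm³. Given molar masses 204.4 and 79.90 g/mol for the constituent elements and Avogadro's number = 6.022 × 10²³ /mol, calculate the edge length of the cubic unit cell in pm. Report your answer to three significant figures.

M(TlBr) = 284.3 g/mol; Z = 1 formula unit per cell.
a³ = Z·M/(N_A·ρ) = 1 × 284.3 / (6.022 × 10²³ × 7.48) = 6.312 × 10^-23 cm³, so a = 3.981 × 10^-8 cm = 398 pm.

398 pm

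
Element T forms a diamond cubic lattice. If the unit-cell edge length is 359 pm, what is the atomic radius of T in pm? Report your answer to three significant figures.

77.7 pm

In a diamond cubic lattice, nearest neighbors lie along the body diagonal with √3·a = 8r.
r = √3·a/8 = 1.7321 × 359 / 8 = 77.7 pm.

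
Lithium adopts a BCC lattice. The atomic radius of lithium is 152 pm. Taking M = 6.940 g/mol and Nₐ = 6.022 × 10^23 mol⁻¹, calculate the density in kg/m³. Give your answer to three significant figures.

533 kg/m³

In a BCC lattice, atoms touch along the body diagonal, so √3·a = 4r, giving a = 351.0 pm = 3.510 × 10^-8 cm.
With Z = 2, ρ = Z·M/(N_A·a³) = 2 × 6.940 / (6.022 × 10²³ × 4.325 × 10^-23) = 0.5329 g/cm³ = 533 kg/m³.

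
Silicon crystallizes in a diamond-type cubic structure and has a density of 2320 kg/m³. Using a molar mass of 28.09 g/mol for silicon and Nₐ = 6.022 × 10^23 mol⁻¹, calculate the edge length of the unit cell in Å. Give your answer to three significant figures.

5.44 Å

With Z = 8 atoms per diamond cubic cell, a³ = Z·M/(N_A·ρ) = 8 × 28.09 / (6.022 × 10²³ × 2.320 g/cm³) = 1.608 × 10^-22 cm³.
a = (1.608 × 10^-22)^(1/3) = 5.438 × 10^-8 cm = 5.44 Å.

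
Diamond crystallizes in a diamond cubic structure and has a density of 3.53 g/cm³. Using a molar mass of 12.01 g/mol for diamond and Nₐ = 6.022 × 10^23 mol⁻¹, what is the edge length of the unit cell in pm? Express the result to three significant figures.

356 pm

With Z = 8 atoms per diamond cubic cell, a³ = Z·M/(N_A·ρ) = 8 × 12.01 / (6.022 × 10²³ × 3.530 g/cm³) = 4.520 × 10^-23 cm³.
a = (4.520 × 10^-23)^(1/3) = 3.562 × 10^-8 cm = 356 pm.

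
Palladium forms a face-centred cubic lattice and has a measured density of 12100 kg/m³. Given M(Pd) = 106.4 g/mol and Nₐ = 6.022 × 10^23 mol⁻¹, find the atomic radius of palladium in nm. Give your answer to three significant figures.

0.137 nm

For an FCC cell (Z = 4), a³ = Z·M/(N_A·ρ) = 4 × 106.4 / (6.022 × 10²³ × 12.10) = 5.841 × 10^-23 cm³, so a = 3.880 × 10^-8 cm = 0.3880 nm.
Atoms touch along the face diagonal, so √2·a = 4r, so r = 0.3536 × a = 0.137 nm.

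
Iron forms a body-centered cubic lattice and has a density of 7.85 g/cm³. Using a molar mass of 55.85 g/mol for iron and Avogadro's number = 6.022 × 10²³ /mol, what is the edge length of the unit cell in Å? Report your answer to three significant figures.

With Z = 2 atoms per BCC cell, a³ = Z·M/(N_A·ρ) = 2 × 55.85 / (6.022 × 10²³ × 7.850 g/cm³) = 2.363 × 10^-23 cm³.
a = (2.363 × 10^-23)^(1/3) = 2.870 × 10^-8 cm = 2.87 Å.

2.87 Å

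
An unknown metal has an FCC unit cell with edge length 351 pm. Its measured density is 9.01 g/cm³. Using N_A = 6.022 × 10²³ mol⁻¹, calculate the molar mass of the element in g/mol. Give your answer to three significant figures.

An FCC cell has Z = 4 atoms; a = 3.510 × 10^-8 cm.
M = ρ·N_A·a³/Z = 9.01 × 6.022 × 10²³ × 4.324 × 10^-23 / 4 = 58.7 g/mol.

58.7 g/mol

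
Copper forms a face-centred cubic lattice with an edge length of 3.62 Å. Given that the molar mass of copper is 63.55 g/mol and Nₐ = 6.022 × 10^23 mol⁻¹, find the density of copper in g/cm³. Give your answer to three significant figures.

8.90 g/cm³

An FCC unit cell contains Z = 4 atoms.
Cell volume: a³ = (3.62 Å)³ = (3.620 × 10^-8 cm)³ = 4.744 × 10^-23 cm³.
ρ = Z·M/(N_A·a³) = 4 × 63.55 / (6.022 × 10²³ × 4.744 × 10^-23) = 8.898 g/cm³.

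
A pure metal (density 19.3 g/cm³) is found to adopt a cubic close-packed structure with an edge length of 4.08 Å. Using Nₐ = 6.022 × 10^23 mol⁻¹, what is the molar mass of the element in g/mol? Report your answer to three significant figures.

197 g/mol

An FCC cell has Z = 4 atoms; a = 4.080 × 10^-8 cm.
M = ρ·N_A·a³/Z = 19.3 × 6.022 × 10²³ × 6.792 × 10^-23 / 4 = 197 g/mol.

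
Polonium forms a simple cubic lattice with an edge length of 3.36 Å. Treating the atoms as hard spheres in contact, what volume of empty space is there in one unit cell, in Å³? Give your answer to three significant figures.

In a simple cubic lattice atoms touch along the cell edge, so a = 2r, so r = 0.5000a = 1.680 Å.
V_cell = a³ = 37.93 Å³; V_atoms = 1 × (4/3)πr³ = 19.86 Å³.
Empty space = 37.93 − 19.86 = 18.1 Å³.

18.1 Å³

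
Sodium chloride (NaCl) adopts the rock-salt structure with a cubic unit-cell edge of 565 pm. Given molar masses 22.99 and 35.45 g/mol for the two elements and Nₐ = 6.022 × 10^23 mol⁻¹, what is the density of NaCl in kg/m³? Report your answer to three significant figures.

The rock-salt structure contains Z = 4 formula units per cell; M(NaCl) = 22.99 + 35.45 = 58.44 g/mol.
a³ = (5.650 × 10^-8 cm)³ = 1.804 × 10^-22 cm³.
ρ = 4 × 58.44 / (6.022 × 10²³ × 1.804 × 10^-22) = 2.152 g/cm³ = 2150 kg/m³.

2150 kg/m³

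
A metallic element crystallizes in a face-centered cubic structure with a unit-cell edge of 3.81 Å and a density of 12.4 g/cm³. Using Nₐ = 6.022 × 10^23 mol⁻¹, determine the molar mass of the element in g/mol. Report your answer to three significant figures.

An FCC cell has Z = 4 atoms; a = 3.810 × 10^-8 cm.
M = ρ·N_A·a³/Z = 12.4 × 6.022 × 10²³ × 5.531 × 10^-23 / 4 = 103 g/mol.

103 g/mol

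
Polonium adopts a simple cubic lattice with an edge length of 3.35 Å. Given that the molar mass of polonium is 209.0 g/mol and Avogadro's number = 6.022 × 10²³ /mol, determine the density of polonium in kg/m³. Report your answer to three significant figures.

A simple cubic unit cell contains Z = 1 atom.
Cell volume: a³ = (3.35 Å)³ = (3.350 × 10^-8 cm)³ = 3.760 × 10^-23 cm³.
ρ = Z·M/(N_A·a³) = 1 × 209.0 / (6.022 × 10²³ × 3.760 × 10^-23) = 9.231 g/cm³ = 9230 kg/m³.

9230 kg/m³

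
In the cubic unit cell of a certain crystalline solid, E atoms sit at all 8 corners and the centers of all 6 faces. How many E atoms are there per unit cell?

Corner atoms are shared by 8 cells (1/8 each), face atoms by 2 (1/2 each).
Net atoms = 8 × 1/8 + 6 × 1/2 = 1 + 3 = 4.

4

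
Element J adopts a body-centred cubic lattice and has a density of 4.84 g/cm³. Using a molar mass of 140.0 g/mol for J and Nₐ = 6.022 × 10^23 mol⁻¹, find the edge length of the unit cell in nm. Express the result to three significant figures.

With Z = 2 atoms per BCC cell, a³ = Z·M/(N_A·ρ) = 2 × 140.0 / (6.022 × 10²³ × 4.840 g/cm³) = 9.607 × 10^-23 cm³.
a = (9.607 × 10^-23)^(1/3) = 4.580 × 10^-8 cm = 0.458 nm.

0.458 nm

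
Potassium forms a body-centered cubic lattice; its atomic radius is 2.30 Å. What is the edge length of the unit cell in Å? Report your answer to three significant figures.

5.31 Å

In a BCC lattice, atoms touch along the body diagonal, so √3·a = 4r.
a = 4r/√3 = 4 × 2.30 / 1.7321 = 5.31 Å.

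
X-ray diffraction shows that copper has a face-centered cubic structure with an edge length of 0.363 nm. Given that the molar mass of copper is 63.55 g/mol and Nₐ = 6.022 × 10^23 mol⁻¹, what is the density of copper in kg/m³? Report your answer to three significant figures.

8830 kg/m³

An FCC unit cell contains Z = 4 atoms.
Cell volume: a³ = (0.363 nm)³ = (3.630 × 10^-8 cm)³ = 4.783 × 10^-23 cm³.
ρ = Z·M/(N_A·a³) = 4 × 63.55 / (6.022 × 10²³ × 4.783 × 10^-23) = 8.825 g/cm³ = 8830 kg/m³.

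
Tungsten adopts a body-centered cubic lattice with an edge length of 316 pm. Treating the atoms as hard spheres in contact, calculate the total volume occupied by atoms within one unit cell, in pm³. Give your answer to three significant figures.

In a BCC lattice atoms touch along the body diagonal, so √3·a = 4r, so r = 0.4330a = 136.8 pm.
V_atoms = Z × (4/3)πr³ = 2 × (4/3)π × (136.8)³ = 2.15 × 10^7 pm³.

2.15 × 10^7 pm³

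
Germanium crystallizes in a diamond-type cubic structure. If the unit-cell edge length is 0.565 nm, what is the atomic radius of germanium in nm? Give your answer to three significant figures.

0.122 nm

In a diamond cubic lattice, nearest neighbors lie along the body diagonal with √3·a = 8r.
r = √3·a/8 = 1.7321 × 0.565 / 8 = 0.122 nm.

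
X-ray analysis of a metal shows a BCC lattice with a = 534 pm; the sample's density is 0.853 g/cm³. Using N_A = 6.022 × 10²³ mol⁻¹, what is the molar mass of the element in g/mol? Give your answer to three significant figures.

A BCC cell has Z = 2 atoms; a = 5.340 × 10^-8 cm.
M = ρ·N_A·a³/Z = 0.853 × 6.022 × 10²³ × 1.523 × 10^-22 / 2 = 39.1 g/mol.

39.1 g/mol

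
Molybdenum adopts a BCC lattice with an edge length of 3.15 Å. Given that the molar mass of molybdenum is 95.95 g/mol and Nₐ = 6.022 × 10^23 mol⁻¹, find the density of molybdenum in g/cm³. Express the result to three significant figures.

10.2 g/cm³

A BCC unit cell contains Z = 2 atoms.
Cell volume: a³ = (3.15 Å)³ = (3.150 × 10^-8 cm)³ = 3.126 × 10^-23 cm³.
ρ = Z·M/(N_A·a³) = 2 × 95.95 / (6.022 × 10²³ × 3.126 × 10^-23) = 10.20 g/cm³.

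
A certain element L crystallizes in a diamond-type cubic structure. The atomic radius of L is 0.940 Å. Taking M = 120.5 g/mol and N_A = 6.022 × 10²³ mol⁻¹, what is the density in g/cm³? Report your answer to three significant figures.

19.6 g/cm³

In a diamond cubic lattice, nearest neighbors lie along the body diagonal with √3·a = 8r, giving a = 4.342 Å = 4.342 × 10^-8 cm.
With Z = 8, ρ = Z·M/(N_A·a³) = 8 × 120.5 / (6.022 × 10²³ × 8.184 × 10^-23) = 19.56 g/cm³.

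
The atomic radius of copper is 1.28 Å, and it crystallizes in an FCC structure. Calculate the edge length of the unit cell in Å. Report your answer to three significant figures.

In an FCC lattice, atoms touch along the face diagonal, so √2·a = 4r.
a = 4r/√2 = 4 × 1.28 / 1.4142 = 3.62 Å.

3.62 Å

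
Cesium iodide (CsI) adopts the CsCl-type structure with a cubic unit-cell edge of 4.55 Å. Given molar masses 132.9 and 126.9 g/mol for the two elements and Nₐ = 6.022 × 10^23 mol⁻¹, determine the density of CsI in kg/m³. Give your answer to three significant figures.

The CsCl-type structure contains Z = 1 formula unit per cell; M(CsI) = 132.9 + 126.9 = 259.8 g/mol.
a³ = (4.550 × 10^-8 cm)³ = 9.420 × 10^-23 cm³.
ρ = 1 × 259.8 / (6.022 × 10²³ × 9.420 × 10^-23) = 4.580 g/cm³ = 4580 kg/m³.

4580 kg/m³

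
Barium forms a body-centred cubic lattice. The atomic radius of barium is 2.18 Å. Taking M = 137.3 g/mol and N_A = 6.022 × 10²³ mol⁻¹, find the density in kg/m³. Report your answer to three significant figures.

In a BCC lattice, atoms touch along the body diagonal, so √3·a = 4r, giving a = 5.034 Å = 5.034 × 10^-8 cm.
With Z = 2, ρ = Z·M/(N_A·a³) = 2 × 137.3 / (6.022 × 10²³ × 1.276 × 10^-22) = 3.573 g/cm³ = 3570 kg/m³.

3570 kg/m³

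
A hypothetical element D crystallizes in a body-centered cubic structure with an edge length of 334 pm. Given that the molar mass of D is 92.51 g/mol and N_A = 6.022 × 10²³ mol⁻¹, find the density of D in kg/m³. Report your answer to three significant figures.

A BCC unit cell contains Z = 2 atoms.
Cell volume: a³ = (334 pm)³ = (3.340 × 10^-8 cm)³ = 3.726 × 10^-23 cm³.
ρ = Z·M/(N_A·a³) = 2 × 92.51 / (6.022 × 10²³ × 3.726 × 10^-23) = 8.246 g/cm³ = 8250 kg/m³.

8250 kg/m³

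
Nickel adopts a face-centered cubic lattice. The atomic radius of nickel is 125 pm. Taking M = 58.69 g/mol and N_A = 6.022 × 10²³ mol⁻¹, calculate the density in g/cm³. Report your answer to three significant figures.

In an FCC lattice, atoms touch along the face diagonal, so √2·a = 4r, giving a = 353.6 pm = 3.536 × 10^-8 cm.
With Z = 4, ρ = Z·M/(N_A·a³) = 4 × 58.69 / (6.022 × 10²³ × 4.419 × 10^-23) = 8.821 g/cm³.

8.82 g/cm³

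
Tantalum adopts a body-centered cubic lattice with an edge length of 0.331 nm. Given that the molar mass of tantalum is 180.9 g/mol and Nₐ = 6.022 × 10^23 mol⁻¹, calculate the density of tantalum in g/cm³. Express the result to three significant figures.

A BCC unit cell contains Z = 2 atoms.
Cell volume: a³ = (0.331 nm)³ = (3.310 × 10^-8 cm)³ = 3.626 × 10^-23 cm³.
ρ = Z·M/(N_A·a³) = 2 × 180.9 / (6.022 × 10²³ × 3.626 × 10^-23) = 16.57 g/cm³.

16.6 g/cm³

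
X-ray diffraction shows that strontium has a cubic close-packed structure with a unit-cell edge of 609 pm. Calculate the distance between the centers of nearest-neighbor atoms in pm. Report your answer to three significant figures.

In an FCC structure, atoms touch along the face diagonal, so √2·a = 4r; the nearest-neighbor distance equals 2r = 0.7071·a.
d = 0.7071 × 609 = 431 pm.

431 pm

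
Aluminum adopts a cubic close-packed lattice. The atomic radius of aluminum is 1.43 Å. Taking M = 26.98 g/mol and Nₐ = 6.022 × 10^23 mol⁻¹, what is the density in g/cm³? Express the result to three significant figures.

In an FCC lattice, atoms touch along the face diagonal, so √2·a = 4r, giving a = 4.045 Å = 4.045 × 10^-8 cm.
With Z = 4, ρ = Z·M/(N_A·a³) = 4 × 26.98 / (6.022 × 10²³ × 6.617 × 10^-23) = 2.708 g/cm³.

2.71 g/cm³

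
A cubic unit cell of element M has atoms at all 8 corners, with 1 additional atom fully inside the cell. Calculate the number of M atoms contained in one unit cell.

2

Corner atoms are shared by 8 cells (1/8 each), interior atoms are unshared.
Net atoms = 8 × 1/8 + 1 = 1 + 1 = 2.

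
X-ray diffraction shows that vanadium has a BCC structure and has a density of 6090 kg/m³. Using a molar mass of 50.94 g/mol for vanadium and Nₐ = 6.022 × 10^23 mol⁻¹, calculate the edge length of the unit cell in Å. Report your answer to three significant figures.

With Z = 2 atoms per BCC cell, a³ = Z·M/(N_A·ρ) = 2 × 50.94 / (6.022 × 10²³ × 6.090 g/cm³) = 2.778 × 10^-23 cm³.
a = (2.778 × 10^-23)^(1/3) = 3.029 × 10^-8 cm = 3.03 Å.

3.03 Å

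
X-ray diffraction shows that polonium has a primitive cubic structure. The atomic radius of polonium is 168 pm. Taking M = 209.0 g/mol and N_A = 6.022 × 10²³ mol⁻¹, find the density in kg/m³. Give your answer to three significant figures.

9150 kg/m³

In a simple cubic lattice, atoms touch along the cell edge, so a = 2r, giving a = 336.0 pm = 3.360 × 10^-8 cm.
With Z = 1, ρ = Z·M/(N_A·a³) = 1 × 209.0 / (6.022 × 10²³ × 3.793 × 10^-23) = 9.149 g/cm³ = 9150 kg/m³.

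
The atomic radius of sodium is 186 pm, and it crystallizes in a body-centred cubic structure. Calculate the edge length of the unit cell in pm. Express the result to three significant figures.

In a BCC lattice, atoms touch along the body diagonal, so √3·a = 4r.
a = 4r/√3 = 4 × 186 / 1.7321 = 430 pm.

430 pm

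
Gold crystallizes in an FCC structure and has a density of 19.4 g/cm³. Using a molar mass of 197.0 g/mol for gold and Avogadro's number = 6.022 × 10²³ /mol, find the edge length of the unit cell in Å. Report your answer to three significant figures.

With Z = 4 atoms per FCC cell, a³ = Z·M/(N_A·ρ) = 4 × 197.0 / (6.022 × 10²³ × 19.40 g/cm³) = 6.745 × 10^-23 cm³.
a = (6.745 × 10^-23)^(1/3) = 4.071 × 10^-8 cm = 4.07 Å.

4.07 Å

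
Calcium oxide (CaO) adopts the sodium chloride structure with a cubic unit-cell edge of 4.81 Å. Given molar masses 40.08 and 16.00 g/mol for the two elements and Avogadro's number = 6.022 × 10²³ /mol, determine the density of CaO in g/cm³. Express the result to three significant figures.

3.35 g/cm³

The sodium chloride structure contains Z = 4 formula units per cell; M(CaO) = 40.08 + 16.00 = 56.08 g/mol.
a³ = (4.810 × 10^-8 cm)³ = 1.113 × 10^-22 cm³.
ρ = 4 × 56.08 / (6.022 × 10²³ × 1.113 × 10^-22) = 3.347 g/cm³.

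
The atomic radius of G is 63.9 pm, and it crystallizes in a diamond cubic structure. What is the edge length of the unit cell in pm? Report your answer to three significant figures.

In a diamond cubic lattice, nearest neighbors lie along the body diagonal with √3·a = 8r.
a = 8r/√3 = 8 × 63.9 / 1.7321 = 295 pm.

295 pm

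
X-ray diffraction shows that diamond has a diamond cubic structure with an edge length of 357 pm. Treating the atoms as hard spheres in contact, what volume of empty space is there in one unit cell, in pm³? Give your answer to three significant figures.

3.00 × 10^7 pm³

In a diamond cubic lattice nearest neighbors lie along the body diagonal with √3·a = 8r, so r = 0.2165a = 77.29 pm.
V_cell = a³ = 4.550 × 10^7 pm³; V_atoms = 8 × (4/3)πr³ = 1.547 × 10^7 pm³.
Empty space = 4.550 × 10^7 − 1.547 × 10^7 = 3.00 × 10^7 pm³.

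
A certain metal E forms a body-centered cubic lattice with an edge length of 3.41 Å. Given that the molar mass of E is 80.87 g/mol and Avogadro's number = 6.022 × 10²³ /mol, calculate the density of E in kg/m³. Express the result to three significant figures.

6770 kg/m³

A BCC unit cell contains Z = 2 atoms.
Cell volume: a³ = (3.41 Å)³ = (3.410 × 10^-8 cm)³ = 3.965 × 10^-23 cm³.
ρ = Z·M/(N_A·a³) = 2 × 80.87 / (6.022 × 10²³ × 3.965 × 10^-23) = 6.774 g/cm³ = 6770 kg/m³.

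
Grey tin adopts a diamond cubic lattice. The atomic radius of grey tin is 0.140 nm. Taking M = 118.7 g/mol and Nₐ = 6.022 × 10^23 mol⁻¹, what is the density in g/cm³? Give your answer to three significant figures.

5.83 g/cm³

In a diamond cubic lattice, nearest neighbors lie along the body diagonal with √3·a = 8r, giving a = 0.6466 nm = 6.466 × 10^-8 cm.
With Z = 8, ρ = Z·M/(N_A·a³) = 8 × 118.7 / (6.022 × 10²³ × 2.704 × 10^-22) = 5.832 g/cm³.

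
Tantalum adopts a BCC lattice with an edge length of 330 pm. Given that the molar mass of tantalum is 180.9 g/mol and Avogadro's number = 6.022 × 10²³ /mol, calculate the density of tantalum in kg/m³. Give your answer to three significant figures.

16700 kg/m³

A BCC unit cell contains Z = 2 atoms.
Cell volume: a³ = (330 pm)³ = (3.300 × 10^-8 cm)³ = 3.594 × 10^-23 cm³.
ρ = Z·M/(N_A·a³) = 2 × 180.9 / (6.022 × 10²³ × 3.594 × 10^-23) = 16.72 g/cm³ = 16700 kg/m³.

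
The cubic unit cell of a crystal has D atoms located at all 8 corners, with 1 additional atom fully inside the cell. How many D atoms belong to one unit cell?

Corner atoms are shared by 8 cells (1/8 each), interior atoms are unshared.
Net atoms = 8 × 1/8 + 1 = 1 + 1 = 2.

2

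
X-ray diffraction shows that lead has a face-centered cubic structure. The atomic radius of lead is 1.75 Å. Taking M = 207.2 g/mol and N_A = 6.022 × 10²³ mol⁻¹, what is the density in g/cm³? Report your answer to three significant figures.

11.3 g/cm³

In an FCC lattice, atoms touch along the face diagonal, so √2·a = 4r, giving a = 4.950 Å = 4.950 × 10^-8 cm.
With Z = 4, ρ = Z·M/(N_A·a³) = 4 × 207.2 / (6.022 × 10²³ × 1.213 × 10^-22) = 11.35 g/cm³.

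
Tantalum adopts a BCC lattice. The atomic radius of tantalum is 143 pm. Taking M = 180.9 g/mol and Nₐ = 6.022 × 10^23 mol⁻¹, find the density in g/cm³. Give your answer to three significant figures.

In a BCC lattice, atoms touch along the body diagonal, so √3·a = 4r, giving a = 330.2 pm = 3.302 × 10^-8 cm.
With Z = 2, ρ = Z·M/(N_A·a³) = 2 × 180.9 / (6.022 × 10²³ × 3.602 × 10^-23) = 16.68 g/cm³.

16.7 g/cm³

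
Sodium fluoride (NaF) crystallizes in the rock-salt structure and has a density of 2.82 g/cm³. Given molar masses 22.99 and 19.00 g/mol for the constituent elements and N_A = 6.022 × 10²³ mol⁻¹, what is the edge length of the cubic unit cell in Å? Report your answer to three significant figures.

4.62 Å

M(NaF) = 41.99 g/mol; Z = 4 formula units per cell.
a³ = Z·M/(N_A·ρ) = 4 × 41.99 / (6.022 × 10²³ × 2.82) = 9.890 × 10^-23 cm³, so a = 4.625 × 10^-8 cm = 4.62 Å.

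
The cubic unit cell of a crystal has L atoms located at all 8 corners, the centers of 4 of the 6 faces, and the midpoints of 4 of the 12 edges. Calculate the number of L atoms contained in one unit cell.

Corner atoms are shared by 8 cells (1/8 each), face atoms by 2 (1/2 each), edge atoms by 4 (1/4 each).
Net atoms = 8 × 1/8 + 4 × 1/2 + 4 × 1/4 = 1 + 2 + 1 = 4.

4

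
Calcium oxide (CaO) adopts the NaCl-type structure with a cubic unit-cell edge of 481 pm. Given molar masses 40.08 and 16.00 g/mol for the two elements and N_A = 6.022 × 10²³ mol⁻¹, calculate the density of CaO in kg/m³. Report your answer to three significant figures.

3350 kg/m³

The NaCl-type structure contains Z = 4 formula units per cell; M(CaO) = 40.08 + 16.00 = 56.08 g/mol.
a³ = (4.810 × 10^-8 cm)³ = 1.113 × 10^-22 cm³.
ρ = 4 × 56.08 / (6.022 × 10²³ × 1.113 × 10^-22) = 3.347 g/cm³ = 3350 kg/m³.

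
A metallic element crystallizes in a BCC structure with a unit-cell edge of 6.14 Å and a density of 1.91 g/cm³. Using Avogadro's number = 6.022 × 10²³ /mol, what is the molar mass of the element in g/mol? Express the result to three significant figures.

133 g/mol

A BCC cell has Z = 2 atoms; a = 6.140 × 10^-8 cm.
M = ρ·N_A·a³/Z = 1.91 × 6.022 × 10²³ × 2.315 × 10^-22 / 2 = 133 g/mol.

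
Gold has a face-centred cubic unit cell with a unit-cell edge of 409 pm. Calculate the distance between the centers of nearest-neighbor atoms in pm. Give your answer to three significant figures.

289 pm

In an FCC structure, atoms touch along the face diagonal, so √2·a = 4r; the nearest-neighbor distance equals 2r = 0.7071·a.
d = 0.7071 × 409 = 289 pm.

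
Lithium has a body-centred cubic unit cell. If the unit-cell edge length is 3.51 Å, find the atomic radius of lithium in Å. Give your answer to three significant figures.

1.52 Å

In a BCC lattice, atoms touch along the body diagonal, so √3·a = 4r.
r = √3·a/4 = 1.7321 × 3.51 / 4 = 1.52 Å.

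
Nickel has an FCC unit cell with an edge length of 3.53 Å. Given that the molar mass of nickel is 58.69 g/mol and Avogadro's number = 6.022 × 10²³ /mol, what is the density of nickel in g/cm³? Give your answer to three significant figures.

An FCC unit cell contains Z = 4 atoms.
Cell volume: a³ = (3.53 Å)³ = (3.530 × 10^-8 cm)³ = 4.399 × 10^-23 cm³.
ρ = Z·M/(N_A·a³) = 4 × 58.69 / (6.022 × 10²³ × 4.399 × 10^-23) = 8.863 g/cm³.

8.86 g/cm³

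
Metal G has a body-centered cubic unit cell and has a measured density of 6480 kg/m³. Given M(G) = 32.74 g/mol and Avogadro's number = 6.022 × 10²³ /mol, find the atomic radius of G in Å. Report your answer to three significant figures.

For a BCC cell (Z = 2), a³ = Z·M/(N_A·ρ) = 2 × 32.74 / (6.022 × 10²³ × 6.480) = 1.678 × 10^-23 cm³, so a = 2.560 × 10^-8 cm = 2.560 Å.
Atoms touch along the body diagonal, so √3·a = 4r, so r = 0.4330 × a = 1.11 Å.

1.11 Å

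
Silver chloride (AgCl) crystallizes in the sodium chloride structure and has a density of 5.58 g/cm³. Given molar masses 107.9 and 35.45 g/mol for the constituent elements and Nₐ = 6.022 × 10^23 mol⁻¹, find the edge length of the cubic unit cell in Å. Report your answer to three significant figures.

5.55 Å

M(AgCl) = 143.35 g/mol; Z = 4 formula units per cell.
a³ = Z·M/(N_A·ρ) = 4 × 143.35 / (6.022 × 10²³ × 5.58) = 1.706 × 10^-22 cm³, so a = 5.547 × 10^-8 cm = 5.55 Å.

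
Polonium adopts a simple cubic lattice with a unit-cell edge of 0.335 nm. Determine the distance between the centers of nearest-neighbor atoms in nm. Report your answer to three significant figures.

0.335 nm

In a simple cubic structure, atoms touch along the cell edge, so a = 2r; the nearest-neighbor distance equals 2r = 1.000·a.
d = 1.000 × 0.335 = 0.335 nm.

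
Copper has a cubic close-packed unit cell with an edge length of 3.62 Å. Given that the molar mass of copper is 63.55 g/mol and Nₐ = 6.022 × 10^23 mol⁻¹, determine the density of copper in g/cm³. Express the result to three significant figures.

8.90 g/cm³

An FCC unit cell contains Z = 4 atoms.
Cell volume: a³ = (3.62 Å)³ = (3.620 × 10^-8 cm)³ = 4.744 × 10^-23 cm³.
ρ = Z·M/(N_A·a³) = 4 × 63.55 / (6.022 × 10²³ × 4.744 × 10^-23) = 8.898 g/cm³.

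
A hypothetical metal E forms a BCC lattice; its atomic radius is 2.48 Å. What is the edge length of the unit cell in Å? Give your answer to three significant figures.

5.73 Å

In a BCC lattice, atoms touch along the body diagonal, so √3·a = 4r.
a = 4r/√3 = 4 × 2.48 / 1.7321 = 5.73 Å.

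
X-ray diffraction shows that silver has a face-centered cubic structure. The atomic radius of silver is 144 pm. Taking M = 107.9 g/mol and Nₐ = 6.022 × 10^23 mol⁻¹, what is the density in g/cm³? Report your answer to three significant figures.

10.6 g/cm³

In an FCC lattice, atoms touch along the face diagonal, so √2·a = 4r, giving a = 407.3 pm = 4.073 × 10^-8 cm.
With Z = 4, ρ = Z·M/(N_A·a³) = 4 × 107.9 / (6.022 × 10²³ × 6.757 × 10^-23) = 10.61 g/cm³.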